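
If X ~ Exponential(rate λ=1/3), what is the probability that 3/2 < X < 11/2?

P(3/2 < X < 11/2) = ∫_{3/2}^{11/2} f(x) dx
where f(x) = \frac{e^{- \frac{x}{3}}}{3}
= - \frac{1}{e^{\frac{11}{6}}} + e^{- \frac{1}{2}}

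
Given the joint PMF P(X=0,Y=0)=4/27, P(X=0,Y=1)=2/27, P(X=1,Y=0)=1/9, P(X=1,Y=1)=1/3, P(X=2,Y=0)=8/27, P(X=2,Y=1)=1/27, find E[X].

First find marginal of X:
P(X=0) = 2/9
P(X=1) = 4/9
P(X=2) = 1/3
E[X] = 0 × 2/9 + 1 × 4/9 + 2 × 1/3 = 10/9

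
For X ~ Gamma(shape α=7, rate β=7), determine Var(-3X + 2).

For X ~ Gamma(shape α=7, rate β=7):
Var(X) = \frac{1}{7}
Var(-3X + 2) = (-3)² × Var(X) = 9 × \frac{1}{7} = \frac{9}{7}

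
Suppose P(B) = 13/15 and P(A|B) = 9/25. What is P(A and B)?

By definition, P(A|B) = P(A ∩ B) / P(B)
So P(A ∩ B) = P(A|B) × P(B)
= 9/25 × 13/15
= 39/125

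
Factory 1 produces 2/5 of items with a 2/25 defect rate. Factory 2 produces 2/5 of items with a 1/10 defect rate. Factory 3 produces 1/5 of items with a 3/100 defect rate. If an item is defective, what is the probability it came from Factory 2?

Using Bayes' theorem:
P(F1) = 2/5, P(D|F1) = 2/25
P(F2) = 2/5, P(D|F2) = 1/10
P(F3) = 1/5, P(D|F3) = 3/100
P(D) = P(D|F1)P(F1) + P(D|F2)P(F2) + P(D|F3)P(F3)
     = \frac{39}{500}
P(F2|D) = P(D|F2)P(F2) / P(D)
= \frac{20}{39}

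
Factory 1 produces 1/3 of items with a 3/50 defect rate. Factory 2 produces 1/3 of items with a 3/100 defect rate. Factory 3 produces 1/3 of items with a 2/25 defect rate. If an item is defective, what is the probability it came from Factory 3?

Using Bayes' theorem:
P(F1) = 1/3, P(D|F1) = 3/50
P(F2) = 1/3, P(D|F2) = 3/100
P(F3) = 1/3, P(D|F3) = 2/25
P(D) = P(D|F1)P(F1) + P(D|F2)P(F2) + P(D|F3)P(F3)
     = \frac{17}{300}
P(F3|D) = P(D|F3)P(F3) / P(D)
= \frac{8}{17}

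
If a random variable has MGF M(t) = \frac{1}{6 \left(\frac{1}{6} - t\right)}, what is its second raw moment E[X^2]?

To find E[X^2], compute M^(2)(0):
M^(1)(t) = \frac{1}{6 \left(\frac{1}{6} - t\right)^{2}}
M^(2)(t) = \frac{1}{3 \left(\frac{1}{6} - t\right)^{3}}
M^(2)(0) = 72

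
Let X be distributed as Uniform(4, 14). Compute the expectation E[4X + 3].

For X ~ Uniform(4, 14):
E[X] = 9
E[4X + 3] = 4 × E[X] + 3 = 39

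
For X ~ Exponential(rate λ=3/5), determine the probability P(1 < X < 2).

P(1 < X < 2) = ∫_{1}^{2} f(x) dx
where f(x) = \frac{3 e^{- \frac{3 x}{5}}}{5}
= - \frac{1 - e^{\frac{3}{5}}}{e^{\frac{6}{5}}}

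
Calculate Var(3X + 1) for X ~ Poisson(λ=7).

For X ~ Poisson(λ=7):
Var(X) = 7
Var(3X + 1) = (3)² × Var(X) = 9 × 7 = 63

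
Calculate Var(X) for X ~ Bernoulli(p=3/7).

For X ~ Bernoulli(p=3/7):
Var(X) = \frac{12}{49}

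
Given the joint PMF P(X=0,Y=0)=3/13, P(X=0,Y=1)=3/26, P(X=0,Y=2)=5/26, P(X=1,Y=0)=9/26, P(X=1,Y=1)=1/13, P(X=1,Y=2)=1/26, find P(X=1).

P(X=1) = P(X=1,Y=0) + P(X=1,Y=1) + P(X=1,Y=2)
= 9/26 + 1/13 + 1/26
= 6/13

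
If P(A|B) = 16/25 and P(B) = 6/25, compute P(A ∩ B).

By definition, P(A|B) = P(A ∩ B) / P(B)
So P(A ∩ B) = P(A|B) × P(B)
= 16/25 × 6/25
= 96/625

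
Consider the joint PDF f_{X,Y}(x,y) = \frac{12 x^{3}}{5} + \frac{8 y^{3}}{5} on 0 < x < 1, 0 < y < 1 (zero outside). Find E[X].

E[X] = ∫_0^1 ∫_0^1 x × f(x,y) dy dx
= ∫_0^1 ∫_0^1 x × (\frac{12 x^{3}}{5} + \frac{8 y^{3}}{5}) dy dx
= \frac{17}{25}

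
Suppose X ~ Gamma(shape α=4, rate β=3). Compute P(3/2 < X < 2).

P(3/2 < X < 2) = ∫_{3/2}^{2} f(x) dx
where f(x) = \frac{27 x^{3} e^{- 3 x}}{2}
= - \frac{61}{e^{6}} + \frac{493}{16 e^{\frac{9}{2}}}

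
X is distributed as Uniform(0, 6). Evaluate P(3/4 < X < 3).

P(3/4 < X < 3) = ∫_{3/4}^{3} f(x) dx
where f(x) = \frac{1}{6}
= \frac{3}{8}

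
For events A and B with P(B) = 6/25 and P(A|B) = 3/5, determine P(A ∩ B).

By definition, P(A|B) = P(A ∩ B) / P(B)
So P(A ∩ B) = P(A|B) × P(B)
= 3/5 × 6/25
= 18/125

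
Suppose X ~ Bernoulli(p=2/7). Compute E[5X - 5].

For X ~ Bernoulli(p=2/7):
E[X] = \frac{2}{7}
E[5X - 5] = 5 × E[X] - 5 = - \frac{25}{7}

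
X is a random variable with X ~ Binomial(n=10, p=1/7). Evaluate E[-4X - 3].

For X ~ Binomial(n=10, p=1/7):
E[X] = \frac{10}{7}
E[-4X - 3] = -4 × E[X] - 3 = - \frac{61}{7}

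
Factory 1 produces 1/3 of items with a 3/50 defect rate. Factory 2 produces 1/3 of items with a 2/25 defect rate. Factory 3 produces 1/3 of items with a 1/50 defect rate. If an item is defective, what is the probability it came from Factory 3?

Using Bayes' theorem:
P(F1) = 1/3, P(D|F1) = 3/50
P(F2) = 1/3, P(D|F2) = 2/25
P(F3) = 1/3, P(D|F3) = 1/50
P(D) = P(D|F1)P(F1) + P(D|F2)P(F2) + P(D|F3)P(F3)
     = \frac{4}{75}
P(F3|D) = P(D|F3)P(F3) / P(D)
= \frac{1}{8}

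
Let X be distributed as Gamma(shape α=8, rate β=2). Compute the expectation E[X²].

Using the identity E[X²] = Var(X) + (E[X])²:
E[X] = 4
Var(X) = 2
E[X²] = 2 + (4)²
= 18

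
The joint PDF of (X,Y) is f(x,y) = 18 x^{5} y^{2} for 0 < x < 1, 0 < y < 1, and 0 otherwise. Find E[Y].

E[Y] = ∫_0^1 ∫_0^1 y × f(x,y) dx dy
= \frac{3}{4}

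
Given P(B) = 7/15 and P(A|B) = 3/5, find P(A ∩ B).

By definition, P(A|B) = P(A ∩ B) / P(B)
So P(A ∩ B) = P(A|B) × P(B)
= 3/5 × 7/15
= 7/25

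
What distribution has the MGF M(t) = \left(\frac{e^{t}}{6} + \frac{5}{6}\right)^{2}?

The MGF M(t) = \left(\frac{e^{t}}{6} + \frac{5}{6}\right)^{2} is the standard form for the Binomial distribution.
Comparing with the known MGF formula identifies: Binomial(n=2, p=1/6)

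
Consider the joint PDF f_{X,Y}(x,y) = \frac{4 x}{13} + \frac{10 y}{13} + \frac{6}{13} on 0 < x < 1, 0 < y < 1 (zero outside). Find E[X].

E[X] = ∫_0^1 ∫_0^1 x × f(x,y) dy dx
= ∫_0^1 ∫_0^1 x × (\frac{4 x}{13} + \frac{10 y}{13} + \frac{6}{13}) dy dx
= \frac{41}{78}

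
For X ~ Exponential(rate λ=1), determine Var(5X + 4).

For X ~ Exponential(rate λ=1):
Var(X) = 1
Var(5X + 4) = (5)² × Var(X) = 25 × 1 = 25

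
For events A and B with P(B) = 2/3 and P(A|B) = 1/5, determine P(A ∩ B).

By definition, P(A|B) = P(A ∩ B) / P(B)
So P(A ∩ B) = P(A|B) × P(B)
= 1/5 × 2/3
= 2/15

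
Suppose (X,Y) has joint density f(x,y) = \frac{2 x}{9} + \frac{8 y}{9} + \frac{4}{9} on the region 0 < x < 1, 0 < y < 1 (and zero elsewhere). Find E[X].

E[X] = ∫_0^1 ∫_0^1 x × f(x,y) dy dx
= ∫_0^1 ∫_0^1 x × (\frac{2 x}{9} + \frac{8 y}{9} + \frac{4}{9}) dy dx
= \frac{14}{27}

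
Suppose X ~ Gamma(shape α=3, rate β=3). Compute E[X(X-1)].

E[X(X-1)] = E[X² - X] = E[X²] - E[X]
E[X] = 1
E[X²] = Var(X) + (E[X])² = \frac{1}{3} + (1)² = \frac{4}{3}
E[X(X-1)] = \frac{4}{3} - 1 = \frac{1}{3}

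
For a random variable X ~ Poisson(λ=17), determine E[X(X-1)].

E[X(X-1)] = E[X² - X] = E[X²] - E[X]
E[X] = 17
E[X²] = Var(X) + (E[X])² = 17 + (17)² = 306
E[X(X-1)] = 306 - 17 = 289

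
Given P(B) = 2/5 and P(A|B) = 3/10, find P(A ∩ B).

By definition, P(A|B) = P(A ∩ B) / P(B)
So P(A ∩ B) = P(A|B) × P(B)
= 3/10 × 2/5
= 3/25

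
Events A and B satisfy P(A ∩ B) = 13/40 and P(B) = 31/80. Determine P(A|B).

P(A|B) = P(A ∩ B) / P(B)
= (13/40) / (31/80)
= 26/31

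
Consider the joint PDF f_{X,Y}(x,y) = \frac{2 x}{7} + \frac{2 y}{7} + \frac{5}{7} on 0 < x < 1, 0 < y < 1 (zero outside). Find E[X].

E[X] = ∫_0^1 ∫_0^1 x × f(x,y) dy dx
= ∫_0^1 ∫_0^1 x × (\frac{2 x}{7} + \frac{2 y}{7} + \frac{5}{7}) dy dx
= \frac{11}{21}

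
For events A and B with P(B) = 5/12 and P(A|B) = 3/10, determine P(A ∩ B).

By definition, P(A|B) = P(A ∩ B) / P(B)
So P(A ∩ B) = P(A|B) × P(B)
= 3/10 × 5/12
= 1/8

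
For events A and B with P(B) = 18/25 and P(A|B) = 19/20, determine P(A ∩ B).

By definition, P(A|B) = P(A ∩ B) / P(B)
So P(A ∩ B) = P(A|B) × P(B)
= 19/20 × 18/25
= 171/250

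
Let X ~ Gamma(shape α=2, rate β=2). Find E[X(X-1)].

E[X(X-1)] = E[X² - X] = E[X²] - E[X]
E[X] = 1
E[X²] = Var(X) + (E[X])² = \frac{1}{2} + (1)² = \frac{3}{2}
E[X(X-1)] = \frac{3}{2} - 1 = \frac{1}{2}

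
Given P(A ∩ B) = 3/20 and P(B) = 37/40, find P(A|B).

P(A|B) = P(A ∩ B) / P(B)
= (3/20) / (37/40)
= 6/37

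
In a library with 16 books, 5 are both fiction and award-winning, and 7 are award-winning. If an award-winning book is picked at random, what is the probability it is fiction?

P(A ∩ B) = 5/16
P(B) = 7/16
P(A|B) = P(A ∩ B) / P(B) = (5/16) / (7/16) = 5/7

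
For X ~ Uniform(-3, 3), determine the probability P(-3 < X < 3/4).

P(-3 < X < 3/4) = ∫_{-3}^{3/4} f(x) dx
where f(x) = \frac{1}{6}
= \frac{5}{8}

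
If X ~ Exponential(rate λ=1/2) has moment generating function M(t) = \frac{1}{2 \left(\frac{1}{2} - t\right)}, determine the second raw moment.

To find E[X^2], compute M^(2)(0):
M^(1)(t) = \frac{1}{2 \left(\frac{1}{2} - t\right)^{2}}
M^(2)(t) = \frac{1}{\left(\frac{1}{2} - t\right)^{3}}
M^(2)(0) = 8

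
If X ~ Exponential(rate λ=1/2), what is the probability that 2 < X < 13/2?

P(2 < X < 13/2) = ∫_{2}^{13/2} f(x) dx
where f(x) = \frac{e^{- \frac{x}{2}}}{2}
= - \frac{1}{e^{\frac{13}{4}}} + e^{-1}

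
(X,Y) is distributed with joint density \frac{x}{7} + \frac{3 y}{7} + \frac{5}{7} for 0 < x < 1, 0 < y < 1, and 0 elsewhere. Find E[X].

E[X] = ∫_0^1 ∫_0^1 x × f(x,y) dy dx
= ∫_0^1 ∫_0^1 x × (\frac{x}{7} + \frac{3 y}{7} + \frac{5}{7}) dy dx
= \frac{43}{84}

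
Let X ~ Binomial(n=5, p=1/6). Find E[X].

For X ~ Binomial(n=5, p=1/6), the expected value is:
E[X] = \frac{5}{6}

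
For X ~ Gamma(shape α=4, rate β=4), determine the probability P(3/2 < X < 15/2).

P(3/2 < X < 15/2) = ∫_{3/2}^{15/2} f(x) dx
where f(x) = \frac{128 x^{3} e^{- 4 x}}{3}
= \frac{-4981 + 61 e^{24}}{e^{30}}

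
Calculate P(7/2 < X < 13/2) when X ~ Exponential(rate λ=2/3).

P(7/2 < X < 13/2) = ∫_{7/2}^{13/2} f(x) dx
where f(x) = \frac{2 e^{- \frac{2 x}{3}}}{3}
= - \frac{1 - e^{2}}{e^{\frac{13}{3}}}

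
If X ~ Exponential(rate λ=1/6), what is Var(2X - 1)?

For X ~ Exponential(rate λ=1/6):
Var(X) = 36
Var(2X - 1) = (2)² × Var(X) = 4 × 36 = 144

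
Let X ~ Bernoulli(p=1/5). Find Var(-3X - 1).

For X ~ Bernoulli(p=1/5):
Var(X) = \frac{4}{25}
Var(-3X - 1) = (-3)² × Var(X) = 9 × \frac{4}{25} = \frac{36}{25}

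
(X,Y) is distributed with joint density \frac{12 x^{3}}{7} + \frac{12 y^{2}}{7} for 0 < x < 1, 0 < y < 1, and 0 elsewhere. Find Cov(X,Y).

E[XY] = ∫∫ xy × f(x,y) dx dy = \frac{27}{70}
E[X] = \frac{22}{35}
E[Y] = \frac{9}{14}
Cov(X,Y) = E[XY] - E[X]E[Y] = - \frac{9}{490}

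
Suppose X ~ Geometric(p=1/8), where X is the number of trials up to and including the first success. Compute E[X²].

Using the identity E[X²] = Var(X) + (E[X])²:
E[X] = 8
Var(X) = 56
E[X²] = 56 + (8)²
= 120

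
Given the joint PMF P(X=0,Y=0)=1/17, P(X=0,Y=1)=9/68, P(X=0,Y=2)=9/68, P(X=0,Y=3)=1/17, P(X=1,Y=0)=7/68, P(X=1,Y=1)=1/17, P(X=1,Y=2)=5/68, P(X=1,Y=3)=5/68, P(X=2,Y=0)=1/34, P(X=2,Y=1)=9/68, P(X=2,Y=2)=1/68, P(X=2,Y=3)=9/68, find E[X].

First find marginal of X:
P(X=0) = 13/34
P(X=1) = 21/68
P(X=2) = 21/68
E[X] = 0 × 13/34 + 1 × 21/68 + 2 × 21/68 = 63/68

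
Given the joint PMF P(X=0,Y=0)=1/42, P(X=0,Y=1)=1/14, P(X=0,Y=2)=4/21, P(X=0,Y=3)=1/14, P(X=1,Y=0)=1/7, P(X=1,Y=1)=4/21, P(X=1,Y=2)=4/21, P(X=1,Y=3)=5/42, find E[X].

First find marginal of X:
P(X=0) = 5/14
P(X=1) = 9/14
E[X] = 0 × 5/14 + 1 × 9/14 = 9/14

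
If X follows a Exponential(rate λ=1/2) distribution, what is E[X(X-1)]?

E[X(X-1)] = E[X² - X] = E[X²] - E[X]
E[X] = 2
E[X²] = Var(X) + (E[X])² = 4 + (2)² = 8
E[X(X-1)] = 8 - 2 = 6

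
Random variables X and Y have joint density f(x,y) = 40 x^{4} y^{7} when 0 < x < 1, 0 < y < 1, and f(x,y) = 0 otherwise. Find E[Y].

E[Y] = ∫_0^1 ∫_0^1 y × f(x,y) dx dy
= \frac{8}{9}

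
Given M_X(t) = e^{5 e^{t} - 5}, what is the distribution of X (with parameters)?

The MGF M(t) = e^{5 e^{t} - 5} is the standard form for the Poisson distribution.
Comparing with the known MGF formula identifies: Poisson(λ=5)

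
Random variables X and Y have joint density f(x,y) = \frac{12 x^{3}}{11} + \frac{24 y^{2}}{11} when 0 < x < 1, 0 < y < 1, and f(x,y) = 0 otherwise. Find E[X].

E[X] = ∫_0^1 ∫_0^1 x × f(x,y) dy dx
= ∫_0^1 ∫_0^1 x × (\frac{12 x^{3}}{11} + \frac{24 y^{2}}{11}) dy dx
= \frac{32}{55}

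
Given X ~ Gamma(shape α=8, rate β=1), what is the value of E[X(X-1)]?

E[X(X-1)] = E[X² - X] = E[X²] - E[X]
E[X] = 8
E[X²] = Var(X) + (E[X])² = 8 + (8)² = 72
E[X(X-1)] = 72 - 8 = 64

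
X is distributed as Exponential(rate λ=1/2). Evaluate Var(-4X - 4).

For X ~ Exponential(rate λ=1/2):
Var(X) = 4
Var(-4X - 4) = (-4)² × Var(X) = 16 × 4 = 64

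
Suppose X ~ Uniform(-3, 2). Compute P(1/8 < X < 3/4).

P(1/8 < X < 3/4) = ∫_{1/8}^{3/4} f(x) dx
where f(x) = \frac{1}{5}
= \frac{1}{8}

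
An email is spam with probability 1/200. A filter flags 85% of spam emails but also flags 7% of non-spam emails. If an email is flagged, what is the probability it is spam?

Let D = the rare event, + = positive/flagged.
P(D) = 1/200
P(+|D) = 85/100 = 17/20
P(+|D') = 7/100
P(+) = P(+|D)P(D) + P(+|D')P(D')
     = \frac{17}{20} × \frac{1}{200} + \frac{7}{100} × \frac{199}{200}
     = \frac{739}{10000}
P(D|+) = P(+|D)P(D)/P(+) = \frac{85}{1478}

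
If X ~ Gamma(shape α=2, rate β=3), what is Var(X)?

For X ~ Gamma(shape α=2, rate β=3):
Var(X) = \frac{2}{9}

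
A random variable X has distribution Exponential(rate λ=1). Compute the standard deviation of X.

For X ~ Exponential(rate λ=1):
Var(X) = 1
SD(X) = √(Var(X)) = √(1) = 1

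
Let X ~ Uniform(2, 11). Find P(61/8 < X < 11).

P(61/8 < X < 11) = ∫_{61/8}^{11} f(x) dx
where f(x) = \frac{1}{9}
= \frac{3}{8}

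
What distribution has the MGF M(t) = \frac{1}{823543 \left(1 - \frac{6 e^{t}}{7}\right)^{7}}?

The MGF M(t) = \frac{1}{823543 \left(1 - \frac{6 e^{t}}{7}\right)^{7}} is the standard form for the NegativeBinomial distribution.
Comparing with the known MGF formula identifies: NegBin(r=7, p=1/7), X = failures before r-th success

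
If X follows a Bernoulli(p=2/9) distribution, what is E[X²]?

Using the identity E[X²] = Var(X) + (E[X])²:
E[X] = \frac{2}{9}
Var(X) = \frac{14}{81}
E[X²] = \frac{14}{81} + (\frac{2}{9})²
= \frac{2}{9}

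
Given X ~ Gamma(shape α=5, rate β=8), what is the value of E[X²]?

Using the identity E[X²] = Var(X) + (E[X])²:
E[X] = \frac{5}{8}
Var(X) = \frac{5}{64}
E[X²] = \frac{5}{64} + (\frac{5}{8})²
= \frac{15}{32}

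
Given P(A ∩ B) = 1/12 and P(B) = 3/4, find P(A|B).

P(A|B) = P(A ∩ B) / P(B)
= (1/12) / (3/4)
= 1/9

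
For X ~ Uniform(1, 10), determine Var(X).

For X ~ Uniform(1, 10):
Var(X) = \frac{27}{4}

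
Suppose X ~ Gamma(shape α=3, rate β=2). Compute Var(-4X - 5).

For X ~ Gamma(shape α=3, rate β=2):
Var(X) = \frac{3}{4}
Var(-4X - 5) = (-4)² × Var(X) = 16 × \frac{3}{4} = 12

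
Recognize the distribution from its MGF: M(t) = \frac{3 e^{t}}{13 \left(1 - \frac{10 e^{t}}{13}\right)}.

The MGF M(t) = \frac{3 e^{t}}{13 \left(1 - \frac{10 e^{t}}{13}\right)} is the standard form for the Geometric distribution.
Comparing with the known MGF formula identifies: Geometric(p=3/13), X = trial number of first success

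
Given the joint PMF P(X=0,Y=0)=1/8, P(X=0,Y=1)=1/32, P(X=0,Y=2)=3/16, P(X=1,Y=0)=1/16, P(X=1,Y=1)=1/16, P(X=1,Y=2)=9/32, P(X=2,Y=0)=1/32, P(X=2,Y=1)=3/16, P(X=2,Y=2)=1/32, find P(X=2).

P(X=2) = P(X=2,Y=0) + P(X=2,Y=1) + P(X=2,Y=2)
= 1/32 + 3/16 + 1/32
= 1/4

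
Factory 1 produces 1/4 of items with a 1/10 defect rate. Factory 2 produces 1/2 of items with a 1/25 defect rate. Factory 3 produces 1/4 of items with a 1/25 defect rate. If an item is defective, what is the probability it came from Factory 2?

Using Bayes' theorem:
P(F1) = 1/4, P(D|F1) = 1/10
P(F2) = 1/2, P(D|F2) = 1/25
P(F3) = 1/4, P(D|F3) = 1/25
P(D) = P(D|F1)P(F1) + P(D|F2)P(F2) + P(D|F3)P(F3)
     = \frac{11}{200}
P(F2|D) = P(D|F2)P(F2) / P(D)
= \frac{4}{11}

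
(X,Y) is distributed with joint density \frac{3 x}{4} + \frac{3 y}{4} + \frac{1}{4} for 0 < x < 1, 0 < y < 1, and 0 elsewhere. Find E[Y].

E[Y] = ∫_0^1 ∫_0^1 y × f(x,y) dx dy
= \frac{9}{16}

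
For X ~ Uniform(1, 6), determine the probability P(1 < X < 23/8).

P(1 < X < 23/8) = ∫_{1}^{23/8} f(x) dx
where f(x) = \frac{1}{5}
= \frac{3}{8}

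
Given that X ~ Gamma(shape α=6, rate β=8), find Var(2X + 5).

For X ~ Gamma(shape α=6, rate β=8):
Var(X) = \frac{3}{32}
Var(2X + 5) = (2)² × Var(X) = 4 × \frac{3}{32} = \frac{3}{8}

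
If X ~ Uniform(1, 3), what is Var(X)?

For X ~ Uniform(1, 3):
Var(X) = \frac{1}{3}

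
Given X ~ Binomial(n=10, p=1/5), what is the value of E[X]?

For X ~ Binomial(n=10, p=1/5), the expected value is:
E[X] = 2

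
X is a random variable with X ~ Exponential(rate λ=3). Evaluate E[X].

For X ~ Exponential(rate λ=3), the expected value is:
E[X] = \frac{1}{3}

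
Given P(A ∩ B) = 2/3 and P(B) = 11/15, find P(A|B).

P(A|B) = P(A ∩ B) / P(B)
= (2/3) / (11/15)
= 10/11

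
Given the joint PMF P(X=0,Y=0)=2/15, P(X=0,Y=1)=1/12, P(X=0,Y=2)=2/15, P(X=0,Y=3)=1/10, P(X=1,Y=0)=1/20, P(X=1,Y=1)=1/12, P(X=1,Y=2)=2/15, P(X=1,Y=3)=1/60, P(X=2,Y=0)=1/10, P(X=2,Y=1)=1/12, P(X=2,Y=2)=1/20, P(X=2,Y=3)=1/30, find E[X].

First find marginal of X:
P(X=0) = 9/20
P(X=1) = 17/60
P(X=2) = 4/15
E[X] = 0 × 9/20 + 1 × 17/60 + 2 × 4/15 = 49/60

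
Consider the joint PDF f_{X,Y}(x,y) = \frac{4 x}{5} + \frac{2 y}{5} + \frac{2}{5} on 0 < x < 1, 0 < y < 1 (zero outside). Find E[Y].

E[Y] = ∫_0^1 ∫_0^1 y × f(x,y) dx dy
= \frac{8}{15}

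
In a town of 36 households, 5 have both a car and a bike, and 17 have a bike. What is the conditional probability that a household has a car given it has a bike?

P(A ∩ B) = 5/36
P(B) = 17/36
P(A|B) = P(A ∩ B) / P(B) = (5/36) / (17/36) = 5/17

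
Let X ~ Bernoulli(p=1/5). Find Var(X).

For X ~ Bernoulli(p=1/5):
Var(X) = \frac{4}{25}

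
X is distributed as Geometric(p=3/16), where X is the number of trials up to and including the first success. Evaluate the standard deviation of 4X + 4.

For X ~ Geometric(p=3/16), where X is the number of trials up to and including the first success:
Var(X) = \frac{208}{9}
SD(X) = √(Var(X)) = √(\frac{208}{9}) = \frac{4 \sqrt{13}}{3}
SD(4X + 4) = |4| × SD(X) = 4 × \frac{4 \sqrt{13}}{3} = \frac{16 \sqrt{13}}{3}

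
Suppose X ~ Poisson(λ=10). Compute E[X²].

Using the identity E[X²] = Var(X) + (E[X])²:
E[X] = 10
Var(X) = 10
E[X²] = 10 + (10)²
= 110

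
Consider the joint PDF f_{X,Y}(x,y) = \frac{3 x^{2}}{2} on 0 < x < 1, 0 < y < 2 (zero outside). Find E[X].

f_X(x) = ∫_0^2 \frac{3 x^{2}}{2} dy = 3 x^{2}
E[X] = ∫_0^1 x × (3 x^{2}) dx = \frac{3}{4}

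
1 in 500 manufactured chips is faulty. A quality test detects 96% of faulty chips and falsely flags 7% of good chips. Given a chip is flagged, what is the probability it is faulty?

Let D = the rare event, + = positive/flagged.
P(D) = 1/500
P(+|D) = 96/100 = 24/25
P(+|D') = 7/100
P(+) = P(+|D)P(D) + P(+|D')P(D')
     = \frac{24}{25} × \frac{1}{500} + \frac{7}{100} × \frac{499}{500}
     = \frac{3589}{50000}
P(D|+) = P(+|D)P(D)/P(+) = \frac{96}{3589}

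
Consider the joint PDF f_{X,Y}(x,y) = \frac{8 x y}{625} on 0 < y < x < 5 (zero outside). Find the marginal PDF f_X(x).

f_X(x) = ∫_0^x \frac{8 x y}{625} dy = \frac{4 x^{3}}{625}
for 0 < x < 5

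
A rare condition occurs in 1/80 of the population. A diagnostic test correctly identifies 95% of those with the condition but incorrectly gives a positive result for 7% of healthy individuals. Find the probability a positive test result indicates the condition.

Let D = the rare event, + = positive/flagged.
P(D) = 1/80
P(+|D) = 95/100 = 19/20
P(+|D') = 7/100
P(+) = P(+|D)P(D) + P(+|D')P(D')
     = \frac{19}{20} × \frac{1}{80} + \frac{7}{100} × \frac{79}{80}
     = \frac{81}{1000}
P(D|+) = P(+|D)P(D)/P(+) = \frac{95}{648}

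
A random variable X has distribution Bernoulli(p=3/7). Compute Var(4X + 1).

For X ~ Bernoulli(p=3/7):
Var(X) = \frac{12}{49}
Var(4X + 1) = (4)² × Var(X) = 16 × \frac{12}{49} = \frac{192}{49}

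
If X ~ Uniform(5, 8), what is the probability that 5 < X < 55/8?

P(5 < X < 55/8) = ∫_{5}^{55/8} f(x) dx
where f(x) = \frac{1}{3}
= \frac{5}{8}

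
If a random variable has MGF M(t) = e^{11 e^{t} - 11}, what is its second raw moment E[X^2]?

To find E[X^2], compute M^(2)(0):
M^(1)(t) = 11 e^{t} e^{11 e^{t} - 11}
M^(2)(t) = 121 e^{2 t} e^{11 e^{t} - 11} + 11 e^{t} e^{11 e^{t} - 11}
M^(2)(0) = 132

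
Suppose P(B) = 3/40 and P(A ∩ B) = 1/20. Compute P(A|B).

P(A|B) = P(A ∩ B) / P(B)
= (1/20) / (3/40)
= 2/3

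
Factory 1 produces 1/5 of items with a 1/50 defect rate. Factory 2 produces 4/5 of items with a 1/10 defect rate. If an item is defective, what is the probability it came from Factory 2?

Using Bayes' theorem:
P(F1) = 1/5, P(D|F1) = 1/50
P(F2) = 4/5, P(D|F2) = 1/10
P(D) = P(D|F1)P(F1) + P(D|F2)P(F2)
     = \frac{21}{250}
P(F2|D) = P(D|F2)P(F2) / P(D)
= \frac{20}{21}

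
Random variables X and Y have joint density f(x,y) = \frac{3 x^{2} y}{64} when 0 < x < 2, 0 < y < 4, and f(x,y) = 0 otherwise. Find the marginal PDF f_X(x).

f_X(x) = ∫_0^4 f(x,y) dy
= ∫_0^4 \frac{3 x^{2} y}{64} dy
= \frac{3 x^{2}}{8} for 0 < x < 2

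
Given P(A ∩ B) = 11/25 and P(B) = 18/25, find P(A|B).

P(A|B) = P(A ∩ B) / P(B)
= (11/25) / (18/25)
= 11/18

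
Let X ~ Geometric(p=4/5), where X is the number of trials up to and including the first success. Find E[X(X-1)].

E[X(X-1)] = E[X² - X] = E[X²] - E[X]
E[X] = \frac{5}{4}
E[X²] = Var(X) + (E[X])² = \frac{5}{16} + (\frac{5}{4})² = \frac{15}{8}
E[X(X-1)] = \frac{15}{8} - \frac{5}{4} = \frac{5}{8}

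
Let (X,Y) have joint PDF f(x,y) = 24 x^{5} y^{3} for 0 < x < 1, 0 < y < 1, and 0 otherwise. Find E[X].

E[X] = ∫_0^1 ∫_0^1 x × f(x,y) dy dx
= ∫_0^1 ∫_0^1 x × (24 x^{5} y^{3}) dy dx
= \frac{6}{7}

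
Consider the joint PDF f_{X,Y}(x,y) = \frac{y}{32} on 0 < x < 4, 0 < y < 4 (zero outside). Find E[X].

f_X(x) = ∫_0^4 \frac{y}{32} dy = \frac{1}{4}
E[X] = ∫_0^4 x × (\frac{1}{4}) dx = 2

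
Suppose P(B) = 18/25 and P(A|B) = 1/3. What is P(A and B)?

By definition, P(A|B) = P(A ∩ B) / P(B)
So P(A ∩ B) = P(A|B) × P(B)
= 1/3 × 18/25
= 6/25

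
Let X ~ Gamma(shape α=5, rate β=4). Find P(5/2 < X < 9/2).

P(5/2 < X < 9/2) = ∫_{5/2}^{9/2} f(x) dx
where f(x) = \frac{128 x^{4} e^{- 4 x}}{3}
= \frac{-16581 + 1933 e^{8}}{3 e^{18}}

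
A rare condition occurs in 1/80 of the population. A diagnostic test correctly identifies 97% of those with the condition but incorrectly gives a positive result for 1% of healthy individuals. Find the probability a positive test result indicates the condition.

Let D = the rare event, + = positive/flagged.
P(D) = 1/80
P(+|D) = 97/100
P(+|D') = 1/100
P(+) = P(+|D)P(D) + P(+|D')P(D')
     = \frac{97}{100} × \frac{1}{80} + \frac{1}{100} × \frac{79}{80}
     = \frac{11}{500}
P(D|+) = P(+|D)P(D)/P(+) = \frac{97}{176}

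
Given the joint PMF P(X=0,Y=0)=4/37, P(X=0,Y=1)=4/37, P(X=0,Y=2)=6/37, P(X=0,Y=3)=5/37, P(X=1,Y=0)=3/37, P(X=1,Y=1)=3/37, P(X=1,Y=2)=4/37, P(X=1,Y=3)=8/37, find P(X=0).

P(X=0) = P(X=0,Y=0) + P(X=0,Y=1) + P(X=0,Y=2) + P(X=0,Y=3)
= 4/37 + 4/37 + 6/37 + 5/37
= 19/37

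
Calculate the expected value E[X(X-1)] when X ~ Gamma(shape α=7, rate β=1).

E[X(X-1)] = E[X² - X] = E[X²] - E[X]
E[X] = 7
E[X²] = Var(X) + (E[X])² = 7 + (7)² = 56
E[X(X-1)] = 56 - 7 = 49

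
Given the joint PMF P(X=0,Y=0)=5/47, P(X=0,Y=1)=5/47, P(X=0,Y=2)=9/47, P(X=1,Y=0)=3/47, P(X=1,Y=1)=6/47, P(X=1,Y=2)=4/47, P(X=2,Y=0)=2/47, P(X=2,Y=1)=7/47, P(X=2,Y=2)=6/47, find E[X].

First find marginal of X:
P(X=0) = 19/47
P(X=1) = 13/47
P(X=2) = 15/47
E[X] = 0 × 19/47 + 1 × 13/47 + 2 × 15/47 = 43/47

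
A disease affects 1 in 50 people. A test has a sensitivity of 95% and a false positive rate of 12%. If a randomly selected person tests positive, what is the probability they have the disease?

Let D = the rare event, + = positive/flagged.
P(D) = 1/50
P(+|D) = 95/100 = 19/20
P(+|D') = 12/100 = 3/25
P(+) = P(+|D)P(D) + P(+|D')P(D')
     = \frac{19}{20} × \frac{1}{50} + \frac{3}{25} × \frac{49}{50}
     = \frac{683}{5000}
P(D|+) = P(+|D)P(D)/P(+) = \frac{95}{683}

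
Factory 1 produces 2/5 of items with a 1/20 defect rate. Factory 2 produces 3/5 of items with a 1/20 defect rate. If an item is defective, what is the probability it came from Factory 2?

Using Bayes' theorem:
P(F1) = 2/5, P(D|F1) = 1/20
P(F2) = 3/5, P(D|F2) = 1/20
P(D) = P(D|F1)P(F1) + P(D|F2)P(F2)
     = \frac{1}{20}
P(F2|D) = P(D|F2)P(F2) / P(D)
= \frac{3}{5}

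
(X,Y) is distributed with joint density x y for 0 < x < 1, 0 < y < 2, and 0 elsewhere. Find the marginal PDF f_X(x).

f_X(x) = ∫_0^2 f(x,y) dy
= ∫_0^2 x y dy
= 2 x for 0 < x < 1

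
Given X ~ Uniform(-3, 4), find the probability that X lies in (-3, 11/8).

P(-3 < X < 11/8) = ∫_{-3}^{11/8} f(x) dx
where f(x) = \frac{1}{7}
= \frac{5}{8}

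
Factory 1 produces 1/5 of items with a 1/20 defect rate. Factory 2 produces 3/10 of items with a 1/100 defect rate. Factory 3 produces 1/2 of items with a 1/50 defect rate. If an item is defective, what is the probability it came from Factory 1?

Using Bayes' theorem:
P(F1) = 1/5, P(D|F1) = 1/20
P(F2) = 3/10, P(D|F2) = 1/100
P(F3) = 1/2, P(D|F3) = 1/50
P(D) = P(D|F1)P(F1) + P(D|F2)P(F2) + P(D|F3)P(F3)
     = \frac{23}{1000}
P(F1|D) = P(D|F1)P(F1) / P(D)
= \frac{10}{23}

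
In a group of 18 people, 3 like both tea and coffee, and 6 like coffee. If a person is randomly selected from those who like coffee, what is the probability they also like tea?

P(A ∩ B) = 3/18 = 1/6
P(B) = 6/18 = 1/3
P(A|B) = P(A ∩ B) / P(B) = (1/6) / (1/3) = 1/2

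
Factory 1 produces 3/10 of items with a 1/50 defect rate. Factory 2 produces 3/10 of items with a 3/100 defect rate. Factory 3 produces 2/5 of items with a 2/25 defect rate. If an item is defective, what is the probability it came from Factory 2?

Using Bayes' theorem:
P(F1) = 3/10, P(D|F1) = 1/50
P(F2) = 3/10, P(D|F2) = 3/100
P(F3) = 2/5, P(D|F3) = 2/25
P(D) = P(D|F1)P(F1) + P(D|F2)P(F2) + P(D|F3)P(F3)
     = \frac{47}{1000}
P(F2|D) = P(D|F2)P(F2) / P(D)
= \frac{9}{47}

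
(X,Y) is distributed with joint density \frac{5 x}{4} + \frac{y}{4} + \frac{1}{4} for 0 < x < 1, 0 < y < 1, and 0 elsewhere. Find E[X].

E[X] = ∫_0^1 ∫_0^1 x × f(x,y) dy dx
= ∫_0^1 ∫_0^1 x × (\frac{5 x}{4} + \frac{y}{4} + \frac{1}{4}) dy dx
= \frac{29}{48}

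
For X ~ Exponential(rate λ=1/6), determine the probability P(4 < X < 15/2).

P(4 < X < 15/2) = ∫_{4}^{15/2} f(x) dx
where f(x) = \frac{e^{- \frac{x}{6}}}{6}
= - \frac{1}{e^{\frac{5}{4}}} + e^{- \frac{2}{3}}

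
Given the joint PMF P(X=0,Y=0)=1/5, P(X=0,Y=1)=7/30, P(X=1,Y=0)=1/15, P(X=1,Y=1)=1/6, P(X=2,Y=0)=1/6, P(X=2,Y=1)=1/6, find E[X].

First find marginal of X:
P(X=0) = 13/30
P(X=1) = 7/30
P(X=2) = 1/3
E[X] = 0 × 13/30 + 1 × 7/30 + 2 × 1/3 = 9/10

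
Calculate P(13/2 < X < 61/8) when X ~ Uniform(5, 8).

P(13/2 < X < 61/8) = ∫_{13/2}^{61/8} f(x) dx
where f(x) = \frac{1}{3}
= \frac{3}{8}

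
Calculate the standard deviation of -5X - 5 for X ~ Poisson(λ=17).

For X ~ Poisson(λ=17):
Var(X) = 17
SD(X) = √(Var(X)) = √(17) = \sqrt{17}
SD(-5X - 5) = |-5| × SD(X) = 5 × \sqrt{17} = 5 \sqrt{17}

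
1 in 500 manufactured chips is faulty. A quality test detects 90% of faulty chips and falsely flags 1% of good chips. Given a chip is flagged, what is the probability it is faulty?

Let D = the rare event, + = positive/flagged.
P(D) = 1/500
P(+|D) = 90/100 = 9/10
P(+|D') = 1/100
P(+) = P(+|D)P(D) + P(+|D')P(D')
     = \frac{9}{10} × \frac{1}{500} + \frac{1}{100} × \frac{499}{500}
     = \frac{589}{50000}
P(D|+) = P(+|D)P(D)/P(+) = \frac{90}{589}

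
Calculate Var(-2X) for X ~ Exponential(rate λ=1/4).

For X ~ Exponential(rate λ=1/4):
Var(X) = 16
Var(-2X) = (-2)² × Var(X) = 4 × 16 = 64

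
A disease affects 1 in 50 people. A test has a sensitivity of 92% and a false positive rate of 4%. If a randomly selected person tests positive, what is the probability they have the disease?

Let D = the rare event, + = positive/flagged.
P(D) = 1/50
P(+|D) = 92/100 = 23/25
P(+|D') = 4/100 = 1/25
P(+) = P(+|D)P(D) + P(+|D')P(D')
     = \frac{23}{25} × \frac{1}{50} + \frac{1}{25} × \frac{49}{50}
     = \frac{36}{625}
P(D|+) = P(+|D)P(D)/P(+) = \frac{23}{72}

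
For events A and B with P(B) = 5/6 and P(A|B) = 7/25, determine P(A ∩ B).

By definition, P(A|B) = P(A ∩ B) / P(B)
So P(A ∩ B) = P(A|B) × P(B)
= 7/25 × 5/6
= 7/30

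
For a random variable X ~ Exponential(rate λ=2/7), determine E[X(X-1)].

E[X(X-1)] = E[X² - X] = E[X²] - E[X]
E[X] = \frac{7}{2}
E[X²] = Var(X) + (E[X])² = \frac{49}{4} + (\frac{7}{2})² = \frac{49}{2}
E[X(X-1)] = \frac{49}{2} - \frac{7}{2} = 21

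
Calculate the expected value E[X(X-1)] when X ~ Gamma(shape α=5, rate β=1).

E[X(X-1)] = E[X² - X] = E[X²] - E[X]
E[X] = 5
E[X²] = Var(X) + (E[X])² = 5 + (5)² = 30
E[X(X-1)] = 30 - 5 = 25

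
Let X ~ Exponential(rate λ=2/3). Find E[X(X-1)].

E[X(X-1)] = E[X² - X] = E[X²] - E[X]
E[X] = \frac{3}{2}
E[X²] = Var(X) + (E[X])² = \frac{9}{4} + (\frac{3}{2})² = \frac{9}{2}
E[X(X-1)] = \frac{9}{2} - \frac{3}{2} = 3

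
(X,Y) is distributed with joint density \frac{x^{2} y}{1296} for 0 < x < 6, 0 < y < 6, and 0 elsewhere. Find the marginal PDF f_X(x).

f_X(x) = ∫_0^6 f(x,y) dy
= ∫_0^6 \frac{x^{2} y}{1296} dy
= \frac{x^{2}}{72} for 0 < x < 6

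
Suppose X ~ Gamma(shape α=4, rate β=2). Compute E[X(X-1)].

E[X(X-1)] = E[X² - X] = E[X²] - E[X]
E[X] = 2
E[X²] = Var(X) + (E[X])² = 1 + (2)² = 5
E[X(X-1)] = 5 - 2 = 3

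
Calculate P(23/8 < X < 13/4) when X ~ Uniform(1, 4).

P(23/8 < X < 13/4) = ∫_{23/8}^{13/4} f(x) dx
where f(x) = \frac{1}{3}
= \frac{1}{8}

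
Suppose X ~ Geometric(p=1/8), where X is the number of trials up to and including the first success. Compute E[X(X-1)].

E[X(X-1)] = E[X² - X] = E[X²] - E[X]
E[X] = 8
E[X²] = Var(X) + (E[X])² = 56 + (8)² = 120
E[X(X-1)] = 120 - 8 = 112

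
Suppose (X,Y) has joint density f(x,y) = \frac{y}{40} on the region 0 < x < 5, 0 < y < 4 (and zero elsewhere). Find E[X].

f_X(x) = ∫_0^4 \frac{y}{40} dy = \frac{1}{5}
E[X] = ∫_0^5 x × (\frac{1}{5}) dx = \frac{5}{2}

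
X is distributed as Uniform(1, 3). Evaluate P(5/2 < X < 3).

P(5/2 < X < 3) = ∫_{5/2}^{3} f(x) dx
where f(x) = \frac{1}{2}
= \frac{1}{4}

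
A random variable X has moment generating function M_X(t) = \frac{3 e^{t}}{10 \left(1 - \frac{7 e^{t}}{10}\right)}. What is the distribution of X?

The MGF M(t) = \frac{3 e^{t}}{10 \left(1 - \frac{7 e^{t}}{10}\right)} is the standard form for the Geometric distribution.
Comparing with the known MGF formula identifies: Geometric(p=3/10), X = trial number of first success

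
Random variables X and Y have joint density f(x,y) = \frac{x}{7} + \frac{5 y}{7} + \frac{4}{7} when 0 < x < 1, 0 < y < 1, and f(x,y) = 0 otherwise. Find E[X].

E[X] = ∫_0^1 ∫_0^1 x × f(x,y) dy dx
= ∫_0^1 ∫_0^1 x × (\frac{x}{7} + \frac{5 y}{7} + \frac{4}{7}) dy dx
= \frac{43}{84}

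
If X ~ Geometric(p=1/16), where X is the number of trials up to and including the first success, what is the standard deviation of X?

For X ~ Geometric(p=1/16), where X is the number of trials up to and including the first success:
Var(X) = 240
SD(X) = √(Var(X)) = √(240) = 4 \sqrt{15}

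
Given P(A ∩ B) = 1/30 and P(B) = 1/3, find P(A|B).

P(A|B) = P(A ∩ B) / P(B)
= (1/30) / (1/3)
= 1/10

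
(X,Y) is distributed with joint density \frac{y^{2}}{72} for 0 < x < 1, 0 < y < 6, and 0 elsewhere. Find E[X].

f_X(x) = ∫_0^6 \frac{y^{2}}{72} dy = 1
E[X] = ∫_0^1 x × (1) dx = \frac{1}{2}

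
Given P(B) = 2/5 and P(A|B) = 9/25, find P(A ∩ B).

By definition, P(A|B) = P(A ∩ B) / P(B)
So P(A ∩ B) = P(A|B) × P(B)
= 9/25 × 2/5
= 18/125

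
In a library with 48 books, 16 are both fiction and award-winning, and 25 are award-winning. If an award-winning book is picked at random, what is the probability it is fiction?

P(A ∩ B) = 16/48 = 1/3
P(B) = 25/48
P(A|B) = P(A ∩ B) / P(B) = (1/3) / (25/48) = 16/25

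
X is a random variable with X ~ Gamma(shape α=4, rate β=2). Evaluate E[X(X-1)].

E[X(X-1)] = E[X² - X] = E[X²] - E[X]
E[X] = 2
E[X²] = Var(X) + (E[X])² = 1 + (2)² = 5
E[X(X-1)] = 5 - 2 = 3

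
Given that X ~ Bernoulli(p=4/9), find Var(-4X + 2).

For X ~ Bernoulli(p=4/9):
Var(X) = \frac{20}{81}
Var(-4X + 2) = (-4)² × Var(X) = 16 × \frac{20}{81} = \frac{320}{81}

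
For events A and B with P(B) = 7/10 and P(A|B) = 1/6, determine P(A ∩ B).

By definition, P(A|B) = P(A ∩ B) / P(B)
So P(A ∩ B) = P(A|B) × P(B)
= 1/6 × 7/10
= 7/60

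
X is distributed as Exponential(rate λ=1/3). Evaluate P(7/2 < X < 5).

P(7/2 < X < 5) = ∫_{7/2}^{5} f(x) dx
where f(x) = \frac{e^{- \frac{x}{3}}}{3}
= - \frac{1}{e^{\frac{5}{3}}} + e^{- \frac{7}{6}}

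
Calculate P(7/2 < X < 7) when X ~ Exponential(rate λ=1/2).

P(7/2 < X < 7) = ∫_{7/2}^{7} f(x) dx
where f(x) = \frac{e^{- \frac{x}{2}}}{2}
= - \frac{1}{e^{\frac{7}{2}}} + e^{- \frac{7}{4}}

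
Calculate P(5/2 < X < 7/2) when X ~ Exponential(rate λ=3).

P(5/2 < X < 7/2) = ∫_{5/2}^{7/2} f(x) dx
where f(x) = 3 e^{- 3 x}
= - \frac{1 - e^{3}}{e^{\frac{21}{2}}}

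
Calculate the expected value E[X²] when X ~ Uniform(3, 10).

Using the identity E[X²] = Var(X) + (E[X])²:
E[X] = \frac{13}{2}
Var(X) = \frac{49}{12}
E[X²] = \frac{49}{12} + (\frac{13}{2})²
= \frac{139}{3}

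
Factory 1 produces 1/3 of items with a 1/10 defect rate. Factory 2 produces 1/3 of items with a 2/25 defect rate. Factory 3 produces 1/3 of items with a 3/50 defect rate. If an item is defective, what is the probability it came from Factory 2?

Using Bayes' theorem:
P(F1) = 1/3, P(D|F1) = 1/10
P(F2) = 1/3, P(D|F2) = 2/25
P(F3) = 1/3, P(D|F3) = 3/50
P(D) = P(D|F1)P(F1) + P(D|F2)P(F2) + P(D|F3)P(F3)
     = \frac{2}{25}
P(F2|D) = P(D|F2)P(F2) / P(D)
= \frac{1}{3}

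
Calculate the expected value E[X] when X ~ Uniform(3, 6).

For X ~ Uniform(3, 6), the expected value is:
E[X] = \frac{9}{2}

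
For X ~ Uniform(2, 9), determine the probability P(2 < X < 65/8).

P(2 < X < 65/8) = ∫_{2}^{65/8} f(x) dx
where f(x) = \frac{1}{7}
= \frac{7}{8}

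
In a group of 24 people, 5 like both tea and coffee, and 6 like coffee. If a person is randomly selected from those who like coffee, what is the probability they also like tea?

P(A ∩ B) = 5/24
P(B) = 6/24 = 1/4
P(A|B) = P(A ∩ B) / P(B) = (5/24) / (1/4) = 5/6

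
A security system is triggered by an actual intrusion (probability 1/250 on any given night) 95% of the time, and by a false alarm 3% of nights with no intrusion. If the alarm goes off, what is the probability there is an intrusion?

Let D = the rare event, + = positive/flagged.
P(D) = 1/250
P(+|D) = 95/100 = 19/20
P(+|D') = 3/100
P(+) = P(+|D)P(D) + P(+|D')P(D')
     = \frac{19}{20} × \frac{1}{250} + \frac{3}{100} × \frac{249}{250}
     = \frac{421}{12500}
P(D|+) = P(+|D)P(D)/P(+) = \frac{95}{842}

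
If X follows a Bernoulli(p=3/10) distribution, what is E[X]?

For X ~ Bernoulli(p=3/10), the expected value is:
E[X] = \frac{3}{10}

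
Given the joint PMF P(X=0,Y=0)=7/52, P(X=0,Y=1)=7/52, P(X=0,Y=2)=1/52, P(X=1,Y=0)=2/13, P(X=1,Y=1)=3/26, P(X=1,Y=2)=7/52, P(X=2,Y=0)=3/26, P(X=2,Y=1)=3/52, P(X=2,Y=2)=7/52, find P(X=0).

P(X=0) = P(X=0,Y=0) + P(X=0,Y=1) + P(X=0,Y=2)
= 7/52 + 7/52 + 1/52
= 15/52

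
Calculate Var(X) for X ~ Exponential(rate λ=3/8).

For X ~ Exponential(rate λ=3/8):
Var(X) = \frac{64}{9}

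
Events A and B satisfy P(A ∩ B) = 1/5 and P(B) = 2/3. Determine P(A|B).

P(A|B) = P(A ∩ B) / P(B)
= (1/5) / (2/3)
= 3/10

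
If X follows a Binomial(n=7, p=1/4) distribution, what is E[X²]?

Using the identity E[X²] = Var(X) + (E[X])²:
E[X] = \frac{7}{4}
Var(X) = \frac{21}{16}
E[X²] = \frac{21}{16} + (\frac{7}{4})²
= \frac{35}{8}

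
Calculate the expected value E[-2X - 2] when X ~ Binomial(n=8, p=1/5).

For X ~ Binomial(n=8, p=1/5):
E[X] = \frac{8}{5}
E[-2X - 2] = -2 × E[X] - 2 = - \frac{26}{5}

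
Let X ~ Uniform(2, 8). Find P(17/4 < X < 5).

P(17/4 < X < 5) = ∫_{17/4}^{5} f(x) dx
where f(x) = \frac{1}{6}
= \frac{1}{8}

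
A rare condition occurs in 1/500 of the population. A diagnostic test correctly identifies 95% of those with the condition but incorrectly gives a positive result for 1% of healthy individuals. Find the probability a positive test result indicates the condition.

Let D = the rare event, + = positive/flagged.
P(D) = 1/500
P(+|D) = 95/100 = 19/20
P(+|D') = 1/100
P(+) = P(+|D)P(D) + P(+|D')P(D')
     = \frac{19}{20} × \frac{1}{500} + \frac{1}{100} × \frac{499}{500}
     = \frac{297}{25000}
P(D|+) = P(+|D)P(D)/P(+) = \frac{95}{594}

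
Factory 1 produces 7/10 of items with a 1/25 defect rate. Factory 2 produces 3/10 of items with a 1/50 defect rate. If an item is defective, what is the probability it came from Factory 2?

Using Bayes' theorem:
P(F1) = 7/10, P(D|F1) = 1/25
P(F2) = 3/10, P(D|F2) = 1/50
P(D) = P(D|F1)P(F1) + P(D|F2)P(F2)
     = \frac{17}{500}
P(F2|D) = P(D|F2)P(F2) / P(D)
= \frac{3}{17}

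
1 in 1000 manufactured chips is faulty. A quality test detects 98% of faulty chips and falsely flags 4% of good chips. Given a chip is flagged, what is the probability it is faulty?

Let D = the rare event, + = positive/flagged.
P(D) = 1/1000
P(+|D) = 98/100 = 49/50
P(+|D') = 4/100 = 1/25
P(+) = P(+|D)P(D) + P(+|D')P(D')
     = \frac{49}{50} × \frac{1}{1000} + \frac{1}{25} × \frac{999}{1000}
     = \frac{2047}{50000}
P(D|+) = P(+|D)P(D)/P(+) = \frac{49}{2047}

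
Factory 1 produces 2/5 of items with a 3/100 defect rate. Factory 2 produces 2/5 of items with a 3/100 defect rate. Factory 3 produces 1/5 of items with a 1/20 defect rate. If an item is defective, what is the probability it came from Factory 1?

Using Bayes' theorem:
P(F1) = 2/5, P(D|F1) = 3/100
P(F2) = 2/5, P(D|F2) = 3/100
P(F3) = 1/5, P(D|F3) = 1/20
P(D) = P(D|F1)P(F1) + P(D|F2)P(F2) + P(D|F3)P(F3)
     = \frac{17}{500}
P(F1|D) = P(D|F1)P(F1) / P(D)
= \frac{6}{17}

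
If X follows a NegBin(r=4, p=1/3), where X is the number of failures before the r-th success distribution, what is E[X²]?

Using the identity E[X²] = Var(X) + (E[X])²:
E[X] = 8
Var(X) = 24
E[X²] = 24 + (8)²
= 88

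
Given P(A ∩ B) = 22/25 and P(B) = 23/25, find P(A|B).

P(A|B) = P(A ∩ B) / P(B)
= (22/25) / (23/25)
= 22/23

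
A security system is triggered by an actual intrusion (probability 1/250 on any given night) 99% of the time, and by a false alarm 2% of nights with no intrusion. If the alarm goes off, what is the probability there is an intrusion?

Let D = the rare event, + = positive/flagged.
P(D) = 1/250
P(+|D) = 99/100
P(+|D') = 2/100 = 1/50
P(+) = P(+|D)P(D) + P(+|D')P(D')
     = \frac{99}{100} × \frac{1}{250} + \frac{1}{50} × \frac{249}{250}
     = \frac{597}{25000}
P(D|+) = P(+|D)P(D)/P(+) = \frac{33}{199}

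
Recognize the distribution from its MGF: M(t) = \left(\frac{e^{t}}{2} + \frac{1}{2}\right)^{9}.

The MGF M(t) = \left(\frac{e^{t}}{2} + \frac{1}{2}\right)^{9} is the standard form for the Binomial distribution.
Comparing with the known MGF formula identifies: Binomial(n=9, p=1/2)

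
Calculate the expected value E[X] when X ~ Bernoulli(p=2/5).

For X ~ Bernoulli(p=2/5), the expected value is:
E[X] = \frac{2}{5}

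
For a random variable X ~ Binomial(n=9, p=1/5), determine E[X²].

Using the identity E[X²] = Var(X) + (E[X])²:
E[X] = \frac{9}{5}
Var(X) = \frac{36}{25}
E[X²] = \frac{36}{25} + (\frac{9}{5})²
= \frac{117}{25}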